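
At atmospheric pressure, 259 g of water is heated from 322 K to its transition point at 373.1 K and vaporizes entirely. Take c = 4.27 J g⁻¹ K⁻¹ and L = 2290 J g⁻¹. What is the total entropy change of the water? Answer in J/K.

Warming step: ΔS₁ = m c ln(T_tr/T_i) = 259 × 4.27 × ln(373.1/322) = 162.9 J/K.
Phase change: ΔS₂ = +mL/T_tr = 259 × 2290 / 373.1 = 1590 J/K.
ΔS_total = (162.9) + (1590) = 1750 J/K.

ΔS = 1750 J/K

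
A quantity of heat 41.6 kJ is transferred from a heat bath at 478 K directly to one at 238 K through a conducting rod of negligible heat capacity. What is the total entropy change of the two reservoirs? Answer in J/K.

ΔS_hot = −Q/T_H = −41600/478 = -87.03 J/K and ΔS_cold = +Q/T_C = 41600/238 = 174.8 J/K.
ΔS_total = -87.03 + 174.8 = 87.8 J/K, positive as the second law requires.

ΔS_total = 87.8 J/K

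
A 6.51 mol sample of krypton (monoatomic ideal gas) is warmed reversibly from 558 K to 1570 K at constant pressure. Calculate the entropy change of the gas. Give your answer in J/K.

At constant pressure, ΔS = nC_p ln(T₂/T₁) with C_p = 5R/2 = 20.79 J mol⁻¹ K⁻¹.
ΔS = 6.51 × 20.79 × ln(1570/558) = 140 J/K.

ΔS = 140 J/K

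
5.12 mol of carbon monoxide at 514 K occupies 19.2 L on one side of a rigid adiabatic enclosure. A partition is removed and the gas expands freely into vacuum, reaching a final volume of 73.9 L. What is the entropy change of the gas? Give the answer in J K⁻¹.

ΔS_gas = 57.4 J/K

No heat is exchanged and no work is done, so the ideal-gas temperature stays constant.
Entropy is a state function; using a reversible isothermal path, ΔS_gas = nR ln(V₂/V₁) = 5.12 × 8.314 × ln(73.9/19.2) = 57.4 J/K.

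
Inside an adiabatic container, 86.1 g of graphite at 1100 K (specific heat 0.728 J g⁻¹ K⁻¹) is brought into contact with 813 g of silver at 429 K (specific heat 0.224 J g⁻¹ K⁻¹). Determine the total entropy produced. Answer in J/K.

Energy balance: T_f = (m₁c₁T₁ + m₂c₂T₂)/(m₁c₁ + m₂c₂) = 600.81 K.
ΔS₁ = m₁c₁ ln(T_f/T₁) = 62.6808 × ln(600.81/1100) = -37.91 J/K.
ΔS₂ = m₂c₂ ln(T_f/T₂) = 182.112 × ln(600.81/429) = 61.34 J/K.
ΔS_total = -37.91 + 61.34 = 23.4 J/K.

ΔS_total = 23.4 J/K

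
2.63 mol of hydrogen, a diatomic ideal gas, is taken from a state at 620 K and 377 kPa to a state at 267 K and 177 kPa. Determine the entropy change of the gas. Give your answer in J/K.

ΔS = nC_p ln(T₂/T₁) − nR ln(P₂/P₁), with C_p = 7R/2 = 29.1 J mol⁻¹ K⁻¹ for a diatomic ideal gas.
ΔS = 2.63 × [29.1 × ln(267/620) − 8.314 × ln(177/377)] = -47.9 J/K.

ΔS = -47.9 J/K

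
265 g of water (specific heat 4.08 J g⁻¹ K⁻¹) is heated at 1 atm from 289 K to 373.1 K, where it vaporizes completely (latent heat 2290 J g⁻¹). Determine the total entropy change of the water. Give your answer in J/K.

ΔS = 1900 J/K

Warming step: ΔS₁ = m c ln(T_tr/T_i) = 265 × 4.08 × ln(373.1/289) = 276.2 J/K.
Phase change: ΔS₂ = +mL/T_tr = 265 × 2290 / 373.1 = 1627 J/K.
ΔS_total = (276.2) + (1627) = 1900 J/K.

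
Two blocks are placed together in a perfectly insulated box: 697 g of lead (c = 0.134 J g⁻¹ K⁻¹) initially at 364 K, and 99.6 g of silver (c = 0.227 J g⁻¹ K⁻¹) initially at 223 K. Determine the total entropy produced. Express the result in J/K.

Energy balance: T_f = (m₁c₁T₁ + m₂c₂T₂)/(m₁c₁ + m₂c₂) = 336.52 K.
ΔS₁ = m₁c₁ ln(T_f/T₁) = 93.398 × ln(336.52/364) = -7.331 J/K.
ΔS₂ = m₂c₂ ln(T_f/T₂) = 22.6092 × ln(336.52/223) = 9.303 J/K.
ΔS_total = -7.331 + 9.303 = 1.97 J/K.

ΔS_total = 1.97 J/K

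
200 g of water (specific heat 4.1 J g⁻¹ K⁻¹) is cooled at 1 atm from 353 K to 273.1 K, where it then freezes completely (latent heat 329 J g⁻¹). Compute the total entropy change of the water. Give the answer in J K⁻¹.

Cooling step: ΔS₁ = m c ln(T_tr/T_i) = 200 × 4.1 × ln(273.1/353) = -210.4 J/K.
Phase change: ΔS₂ = −mL/T_tr = −200 × 329 / 273.1 = -240.9 J/K.
ΔS_total = (-210.4) + (-240.9) = -451 J/K.

ΔS = -451 J/K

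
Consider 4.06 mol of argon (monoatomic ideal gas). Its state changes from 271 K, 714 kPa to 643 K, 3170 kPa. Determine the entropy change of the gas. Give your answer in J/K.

ΔS = nC_p ln(T₂/T₁) − nR ln(P₂/P₁), with C_p = 5R/2 = 20.79 J mol⁻¹ K⁻¹ for a monoatomic ideal gas.
ΔS = 4.06 × [20.79 × ln(643/271) − 8.314 × ln(3170/714)] = 22.6 J/K.

ΔS = 22.6 J/K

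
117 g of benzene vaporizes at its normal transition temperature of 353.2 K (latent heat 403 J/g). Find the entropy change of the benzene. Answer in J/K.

Heat absorbed by the substance: Q = mL = 117 × 403 = 47151 J.
At constant T, ΔS = Q_rev/T = 47151 / 353.2 = 133 J/K.

ΔS = 133 J/K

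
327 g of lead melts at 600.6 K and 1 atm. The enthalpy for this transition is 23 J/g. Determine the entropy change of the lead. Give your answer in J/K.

Heat absorbed by the substance: Q = mL = 327 × 23 = 7521 J.
At constant T, ΔS = Q_rev/T = 7521 / 600.6 = 12.5 J/K.

ΔS = 12.5 J/K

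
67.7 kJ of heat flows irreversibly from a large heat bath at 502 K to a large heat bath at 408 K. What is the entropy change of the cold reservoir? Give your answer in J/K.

ΔS_cold = 166 J/K

The cold reservoir gains heat Q, so ΔS_cold = +Q/T_C = 67700/408 = 166 J/K.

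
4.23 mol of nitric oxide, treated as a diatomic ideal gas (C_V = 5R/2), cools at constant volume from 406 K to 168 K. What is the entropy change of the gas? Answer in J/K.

ΔS = -77.6 J/K

At constant volume, ΔS = nC_V ln(T₂/T₁) with C_V = 5R/2 = 20.79 J mol⁻¹ K⁻¹.
ΔS = 4.23 × 20.79 × ln(168/406) = -77.6 J/K.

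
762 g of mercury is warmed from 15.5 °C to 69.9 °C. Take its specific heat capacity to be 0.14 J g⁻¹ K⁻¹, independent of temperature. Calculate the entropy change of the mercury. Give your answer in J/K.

ΔS = 18.4 J/K

In kelvin: T₁ = 288.65 K, T₂ = 343.05 K. ΔS = ∫dQ_rev/T = m c ln(T₂/T₁) = 762 × 0.14 × ln(343.05/288.65) = 18.4 J/K.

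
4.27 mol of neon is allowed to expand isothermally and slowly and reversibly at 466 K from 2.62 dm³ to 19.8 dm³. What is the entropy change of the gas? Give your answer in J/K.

ΔS_gas = 71.8 J/K

For an isothermal ideal gas ΔS_gas = nR ln(V₂/V₁) = 4.27 × 8.314 × ln(19.8/2.62) = 71.8 J/K.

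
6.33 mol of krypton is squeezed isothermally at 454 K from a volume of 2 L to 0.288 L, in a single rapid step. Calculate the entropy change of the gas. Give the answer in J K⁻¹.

Entropy is a state function, so ΔS_gas depends only on the end states.
For an isothermal ideal gas ΔS_gas = nR ln(V₂/V₁) = 6.33 × 8.314 × ln(0.288/2) = -102 J/K.

ΔS_gas = -102 J/K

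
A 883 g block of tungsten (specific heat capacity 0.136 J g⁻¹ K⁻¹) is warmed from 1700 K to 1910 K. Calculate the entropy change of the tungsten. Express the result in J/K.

ΔS = 14 J/K

ΔS = ∫dQ_rev/T = m c ln(T₂/T₁) = 883 × 0.136 × ln(1910/1700) = 14 J/K.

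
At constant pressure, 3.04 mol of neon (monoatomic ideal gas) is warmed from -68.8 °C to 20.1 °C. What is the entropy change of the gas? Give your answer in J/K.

In kelvin: T₁ = 204.35 K, T₂ = 293.25 K. At constant pressure, ΔS = nC_p ln(T₂/T₁) with C_p = 5R/2 = 20.79 J mol⁻¹ K⁻¹.
ΔS = 3.04 × 20.79 × ln(293.25/204.35) = 22.8 J/K.

ΔS = 22.8 J/K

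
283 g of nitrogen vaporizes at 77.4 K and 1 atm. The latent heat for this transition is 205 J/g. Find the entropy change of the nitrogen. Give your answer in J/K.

ΔS = 750 J/K

Heat absorbed by the substance: Q = mL = 283 × 205 = 58015 J.
At constant T, ΔS = Q_rev/T = 58015 / 77.4 = 750 J/K.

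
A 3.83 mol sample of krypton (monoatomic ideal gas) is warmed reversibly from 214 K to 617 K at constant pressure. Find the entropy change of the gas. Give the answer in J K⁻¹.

At constant pressure, ΔS = nC_p ln(T₂/T₁) with C_p = 5R/2 = 20.79 J mol⁻¹ K⁻¹.
ΔS = 3.83 × 20.79 × ln(617/214) = 84.3 J/K.

ΔS = 84.3 J/K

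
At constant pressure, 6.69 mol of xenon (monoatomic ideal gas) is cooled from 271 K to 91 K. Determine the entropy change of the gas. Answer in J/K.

At constant pressure, ΔS = nC_p ln(T₂/T₁) with C_p = 5R/2 = 20.79 J mol⁻¹ K⁻¹.
ΔS = 6.69 × 20.79 × ln(91/271) = -152 J/K.

ΔS = -152 J/K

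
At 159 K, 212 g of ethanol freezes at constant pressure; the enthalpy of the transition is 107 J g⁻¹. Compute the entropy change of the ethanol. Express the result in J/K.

Heat released by the substance: Q = −mL = −212 × 107 = −22684 J.
At constant T, ΔS = Q_rev/T = −22684 / 159 = -143 J/K.

ΔS = -143 J/K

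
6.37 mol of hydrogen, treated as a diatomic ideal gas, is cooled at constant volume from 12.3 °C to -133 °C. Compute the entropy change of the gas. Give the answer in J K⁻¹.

In kelvin: T₁ = 285.45 K, T₂ = 140.15 K. At constant volume, ΔS = nC_V ln(T₂/T₁) with C_V = 5R/2 = 20.79 J mol⁻¹ K⁻¹.
ΔS = 6.37 × 20.79 × ln(140.15/285.45) = -94.2 J/K.

ΔS = -94.2 J/K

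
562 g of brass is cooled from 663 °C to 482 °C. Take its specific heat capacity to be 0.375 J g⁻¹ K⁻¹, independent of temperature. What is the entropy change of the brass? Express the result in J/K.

In kelvin: T₁ = 936.15 K, T₂ = 755.15 K. ΔS = ∫dQ_rev/T = m c ln(T₂/T₁) = 562 × 0.375 × ln(755.15/936.15) = -45.3 J/K.

ΔS = -45.3 J/K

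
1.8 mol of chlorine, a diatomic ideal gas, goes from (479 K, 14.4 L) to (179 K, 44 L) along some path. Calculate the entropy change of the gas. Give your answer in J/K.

Entropy is a state function: ΔS = nC_V ln(T₂/T₁) + nR ln(V₂/V₁), with C_V = 5R/2 = 20.79 J mol⁻¹ K⁻¹ for a diatomic ideal gas.
ΔS = 1.8 × [20.79 × ln(179/479) + 8.314 × ln(44/14.4)] = -20.1 J/K.

ΔS = -20.1 J/K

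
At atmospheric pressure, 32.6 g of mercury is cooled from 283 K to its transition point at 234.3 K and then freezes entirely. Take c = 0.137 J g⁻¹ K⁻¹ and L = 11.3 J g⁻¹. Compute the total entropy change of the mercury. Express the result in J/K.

Cooling step: ΔS₁ = m c ln(T_tr/T_i) = 32.6 × 0.137 × ln(234.3/283) = -0.8434 J/K.
Phase change: ΔS₂ = −mL/T_tr = −32.6 × 11.3 / 234.3 = -1.572 J/K.
ΔS_total = (-0.8434) + (-1.572) = -2.42 J/K.

ΔS = -2.42 J/K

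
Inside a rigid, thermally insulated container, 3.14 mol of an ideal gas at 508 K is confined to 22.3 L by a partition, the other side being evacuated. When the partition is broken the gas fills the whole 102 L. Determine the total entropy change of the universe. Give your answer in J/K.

ΔS_universe = 39.7 J/K

No heat is exchanged and no work is done, so the ideal-gas temperature stays constant.
Entropy is a state function; using a reversible isothermal path, ΔS_gas = nR ln(V₂/V₁) = 3.14 × 8.314 × ln(102/22.3) = 39.7 J/K.
The insulated surroundings exchange no heat, so ΔS_surr = 0 and ΔS_universe = ΔS_gas.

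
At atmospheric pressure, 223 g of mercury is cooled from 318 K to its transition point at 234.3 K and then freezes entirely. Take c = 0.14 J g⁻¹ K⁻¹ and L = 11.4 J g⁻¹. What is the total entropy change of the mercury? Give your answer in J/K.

ΔS = -20.4 J/K

Cooling step: ΔS₁ = m c ln(T_tr/T_i) = 223 × 0.14 × ln(234.3/318) = -9.536 J/K.
Phase change: ΔS₂ = −mL/T_tr = −223 × 11.4 / 234.3 = -10.85 J/K.
ΔS_total = (-9.536) + (-10.85) = -20.4 J/K.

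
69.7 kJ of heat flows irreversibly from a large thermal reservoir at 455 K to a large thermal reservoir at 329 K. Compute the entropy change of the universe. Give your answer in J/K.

ΔS_hot = −Q/T_H = −69700/455 = -153.2 J/K and ΔS_cold = +Q/T_C = 69700/329 = 211.9 J/K.
ΔS_total = -153.2 + 211.9 = 58.7 J/K, positive as the second law requires.

ΔS_total = 58.7 J/K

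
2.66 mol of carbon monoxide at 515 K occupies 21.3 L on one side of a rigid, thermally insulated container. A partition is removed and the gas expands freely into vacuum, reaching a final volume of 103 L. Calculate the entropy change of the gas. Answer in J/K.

ΔS_gas = 34.9 J/K

For an ideal gas in free expansion Q = 0 and W = 0, so T is unchanged.
Entropy is a state function; using a reversible isothermal path, ΔS_gas = nR ln(V₂/V₁) = 2.66 × 8.314 × ln(103/21.3) = 34.9 J/K.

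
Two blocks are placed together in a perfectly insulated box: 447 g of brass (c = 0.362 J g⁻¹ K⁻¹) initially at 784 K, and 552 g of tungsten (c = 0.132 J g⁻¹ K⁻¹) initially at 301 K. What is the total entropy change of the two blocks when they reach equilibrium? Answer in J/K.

ΔS_total = 19.9 J/K

Energy balance: T_f = (m₁c₁T₁ + m₂c₂T₂)/(m₁c₁ + m₂c₂) = 634.04 K.
ΔS₁ = m₁c₁ ln(T_f/T₁) = 161.814 × ln(634.04/784) = -34.35 J/K.
ΔS₂ = m₂c₂ ln(T_f/T₂) = 72.864 × ln(634.04/301) = 54.28 J/K.
ΔS_total = -34.35 + 54.28 = 19.9 J/K.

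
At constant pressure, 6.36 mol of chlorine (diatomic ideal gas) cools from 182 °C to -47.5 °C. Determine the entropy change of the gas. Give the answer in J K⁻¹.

In kelvin: T₁ = 455.15 K, T₂ = 225.65 K. At constant pressure, ΔS = nC_p ln(T₂/T₁) with C_p = 7R/2 = 29.1 J mol⁻¹ K⁻¹.
ΔS = 6.36 × 29.1 × ln(225.65/455.15) = -130 J/K.

ΔS = -130 J/K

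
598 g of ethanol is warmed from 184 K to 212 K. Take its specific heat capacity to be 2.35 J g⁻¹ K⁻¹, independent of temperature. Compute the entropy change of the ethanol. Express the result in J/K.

ΔS = ∫dQ_rev/T = m c ln(T₂/T₁) = 598 × 2.35 × ln(212/184) = 199 J/K.

ΔS = 199 J/K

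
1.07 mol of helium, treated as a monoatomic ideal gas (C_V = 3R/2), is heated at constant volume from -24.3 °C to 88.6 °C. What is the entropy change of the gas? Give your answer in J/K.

ΔS = 4.99 J/K

In kelvin: T₁ = 248.85 K, T₂ = 361.75 K. At constant volume, ΔS = nC_V ln(T₂/T₁) with C_V = 3R/2 = 12.47 J mol⁻¹ K⁻¹.
ΔS = 1.07 × 12.47 × ln(361.75/248.85) = 4.99 J/K.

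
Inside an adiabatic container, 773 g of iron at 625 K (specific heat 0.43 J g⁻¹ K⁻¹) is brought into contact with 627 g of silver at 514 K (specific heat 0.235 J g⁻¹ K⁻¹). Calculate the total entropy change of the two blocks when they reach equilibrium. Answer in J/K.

ΔS_total = 1.9 J/K

Energy balance: T_f = (m₁c₁T₁ + m₂c₂T₂)/(m₁c₁ + m₂c₂) = 590.91 K.
ΔS₁ = m₁c₁ ln(T_f/T₁) = 332.39 × ln(590.91/625) = -18.644 J/K.
ΔS₂ = m₂c₂ ln(T_f/T₂) = 147.345 × ln(590.91/514) = 20.545 J/K.
ΔS_total = -18.644 + 20.545 = 1.9 J/K.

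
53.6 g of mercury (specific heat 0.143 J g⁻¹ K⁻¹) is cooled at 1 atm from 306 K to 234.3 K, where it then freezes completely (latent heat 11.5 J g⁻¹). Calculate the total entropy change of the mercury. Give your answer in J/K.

Cooling step: ΔS₁ = m c ln(T_tr/T_i) = 53.6 × 0.143 × ln(234.3/306) = -2.046 J/K.
Phase change: ΔS₂ = −mL/T_tr = −53.6 × 11.5 / 234.3 = -2.631 J/K.
ΔS_total = (-2.046) + (-2.631) = -4.68 J/K.

ΔS = -4.68 J/K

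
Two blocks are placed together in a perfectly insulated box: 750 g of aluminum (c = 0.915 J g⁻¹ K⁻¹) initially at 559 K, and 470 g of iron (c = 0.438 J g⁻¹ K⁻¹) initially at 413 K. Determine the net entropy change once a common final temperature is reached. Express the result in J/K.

ΔS_total = 6.86 J/K

Energy balance: T_f = (m₁c₁T₁ + m₂c₂T₂)/(m₁c₁ + m₂c₂) = 525.31 K.
ΔS₁ = m₁c₁ ln(T_f/T₁) = 686.25 × ln(525.31/559) = -42.66 J/K.
ΔS₂ = m₂c₂ ln(T_f/T₂) = 205.86 × ln(525.31/413) = 49.52 J/K.
ΔS_total = -42.66 + 49.52 = 6.86 J/K.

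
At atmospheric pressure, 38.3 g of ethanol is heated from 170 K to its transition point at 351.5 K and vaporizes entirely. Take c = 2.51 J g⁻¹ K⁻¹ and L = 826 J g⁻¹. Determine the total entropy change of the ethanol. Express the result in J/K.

ΔS = 160 J/K

Warming step: ΔS₁ = m c ln(T_tr/T_i) = 38.3 × 2.51 × ln(351.5/170) = 69.83 J/K.
Phase change: ΔS₂ = +mL/T_tr = 38.3 × 826 / 351.5 = 90 J/K.
ΔS_total = (69.83) + (90) = 160 J/K.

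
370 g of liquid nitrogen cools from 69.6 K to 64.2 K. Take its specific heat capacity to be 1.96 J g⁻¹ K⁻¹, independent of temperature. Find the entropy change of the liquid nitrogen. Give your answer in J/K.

ΔS = -58.6 J/K

ΔS = ∫dQ_rev/T = m c ln(T₂/T₁) = 370 × 1.96 × ln(64.2/69.6) = -58.6 J/K.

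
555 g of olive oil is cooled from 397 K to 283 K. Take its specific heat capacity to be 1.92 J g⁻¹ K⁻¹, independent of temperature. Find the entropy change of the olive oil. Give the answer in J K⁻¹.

ΔS = -361 J/K

ΔS = ∫dQ_rev/T = m c ln(T₂/T₁) = 555 × 1.92 × ln(283/397) = -361 J/K.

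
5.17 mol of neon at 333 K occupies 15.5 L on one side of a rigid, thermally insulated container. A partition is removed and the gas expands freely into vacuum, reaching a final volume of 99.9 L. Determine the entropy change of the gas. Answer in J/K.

No heat is exchanged and no work is done, so the ideal-gas temperature stays constant.
Entropy is a state function; using a reversible isothermal path, ΔS_gas = nR ln(V₂/V₁) = 5.17 × 8.314 × ln(99.9/15.5) = 80.1 J/K.

ΔS_gas = 80.1 J/K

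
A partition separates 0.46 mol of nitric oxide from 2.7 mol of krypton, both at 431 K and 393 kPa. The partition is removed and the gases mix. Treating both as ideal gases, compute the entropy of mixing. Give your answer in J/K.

Mole fractions: x_A = 0.46/3.16 = 0.146, x_B = 0.854.
ΔS_mix = −R(n_A ln x_A + n_B ln x_B) = −8.314 × (0.46 ln 0.146 + 2.7 ln 0.854) = 10.9 J/K.

ΔS_mix = 10.9 J/K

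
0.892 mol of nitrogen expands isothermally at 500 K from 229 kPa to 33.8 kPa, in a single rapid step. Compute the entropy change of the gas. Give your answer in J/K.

Entropy is a state function, so ΔS_gas depends only on the end states.
For an isothermal ideal gas ΔS_gas = nR ln(P₁/P₂) = 0.892 × 8.314 × ln(229/33.8) = 14.2 J/K.

ΔS_gas = 14.2 J/K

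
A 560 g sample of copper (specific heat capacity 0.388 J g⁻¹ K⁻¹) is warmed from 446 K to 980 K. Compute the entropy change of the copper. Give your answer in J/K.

ΔS = 171 J/K

ΔS = ∫dQ_rev/T = m c ln(T₂/T₁) = 560 × 0.388 × ln(980/446) = 171 J/K.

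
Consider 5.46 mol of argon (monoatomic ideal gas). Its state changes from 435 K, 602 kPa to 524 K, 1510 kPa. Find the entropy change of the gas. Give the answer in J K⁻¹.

ΔS = -20.6 J/K

ΔS = nC_p ln(T₂/T₁) − nR ln(P₂/P₁), with C_p = 5R/2 = 20.79 J mol⁻¹ K⁻¹ for a monoatomic ideal gas.
ΔS = 5.46 × [20.79 × ln(524/435) − 8.314 × ln(1510/602)] = -20.6 J/K.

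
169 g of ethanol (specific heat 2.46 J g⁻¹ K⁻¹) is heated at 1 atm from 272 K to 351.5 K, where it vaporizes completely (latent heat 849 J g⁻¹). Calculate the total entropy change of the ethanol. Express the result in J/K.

Warming step: ΔS₁ = m c ln(T_tr/T_i) = 169 × 2.46 × ln(351.5/272) = 106.6 J/K.
Phase change: ΔS₂ = +mL/T_tr = 169 × 849 / 351.5 = 408.2 J/K.
ΔS_total = (106.6) + (408.2) = 515 J/K.

ΔS = 515 J/K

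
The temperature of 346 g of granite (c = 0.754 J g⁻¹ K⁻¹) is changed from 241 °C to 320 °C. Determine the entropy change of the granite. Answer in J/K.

ΔS = 37.3 J/K

In kelvin: T₁ = 514.15 K, T₂ = 593.15 K. ΔS = ∫dQ_rev/T = m c ln(T₂/T₁) = 346 × 0.754 × ln(593.15/514.15) = 37.3 J/K.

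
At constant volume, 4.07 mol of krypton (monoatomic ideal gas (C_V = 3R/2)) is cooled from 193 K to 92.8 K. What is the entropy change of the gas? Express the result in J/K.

ΔS = -37.2 J/K

At constant volume, ΔS = nC_V ln(T₂/T₁) with C_V = 3R/2 = 12.47 J mol⁻¹ K⁻¹.
ΔS = 4.07 × 12.47 × ln(92.8/193) = -37.2 J/K.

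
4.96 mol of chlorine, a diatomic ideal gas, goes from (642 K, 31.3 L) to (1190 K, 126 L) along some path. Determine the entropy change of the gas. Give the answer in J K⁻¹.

Entropy is a state function: ΔS = nC_V ln(T₂/T₁) + nR ln(V₂/V₁), with C_V = 5R/2 = 20.79 J mol⁻¹ K⁻¹ for a diatomic ideal gas.
ΔS = 4.96 × [20.79 × ln(1190/642) + 8.314 × ln(126/31.3)] = 121 J/K.

ΔS = 121 J/K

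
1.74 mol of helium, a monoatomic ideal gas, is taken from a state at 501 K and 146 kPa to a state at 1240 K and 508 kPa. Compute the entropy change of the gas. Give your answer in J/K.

ΔS = 14.7 J/K

ΔS = nC_p ln(T₂/T₁) − nR ln(P₂/P₁), with C_p = 5R/2 = 20.79 J mol⁻¹ K⁻¹ for a monoatomic ideal gas.
ΔS = 1.74 × [20.79 × ln(1240/501) − 8.314 × ln(508/146)] = 14.7 J/K.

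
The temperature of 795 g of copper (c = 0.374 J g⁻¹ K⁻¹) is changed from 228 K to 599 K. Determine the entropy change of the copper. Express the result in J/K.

ΔS = 287 J/K

ΔS = ∫dQ_rev/T = m c ln(T₂/T₁) = 795 × 0.374 × ln(599/228) = 287 J/K.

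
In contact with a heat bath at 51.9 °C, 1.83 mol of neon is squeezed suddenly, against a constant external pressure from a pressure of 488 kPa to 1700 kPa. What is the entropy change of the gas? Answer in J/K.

Entropy is a state function, so ΔS_gas depends only on the end states.
For an isothermal ideal gas ΔS_gas = nR ln(P₁/P₂) = 1.83 × 8.314 × ln(488/1700) = -19 J/K.

ΔS_gas = -19 J/K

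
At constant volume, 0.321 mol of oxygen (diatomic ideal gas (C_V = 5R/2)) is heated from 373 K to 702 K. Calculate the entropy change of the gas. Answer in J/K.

ΔS = 4.22 J/K

At constant volume, ΔS = nC_V ln(T₂/T₁) with C_V = 5R/2 = 20.79 J mol⁻¹ K⁻¹.
ΔS = 0.321 × 20.79 × ln(702/373) = 4.22 J/K.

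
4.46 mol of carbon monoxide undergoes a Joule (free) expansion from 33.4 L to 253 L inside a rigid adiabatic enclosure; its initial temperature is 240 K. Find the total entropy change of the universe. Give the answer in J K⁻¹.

No heat is exchanged and no work is done, so the ideal-gas temperature stays constant.
Entropy is a state function; using a reversible isothermal path, ΔS_gas = nR ln(V₂/V₁) = 4.46 × 8.314 × ln(253/33.4) = 75.1 J/K.
The insulated surroundings exchange no heat, so ΔS_surr = 0 and ΔS_universe = ΔS_gas.

ΔS_universe = 75.1 J/K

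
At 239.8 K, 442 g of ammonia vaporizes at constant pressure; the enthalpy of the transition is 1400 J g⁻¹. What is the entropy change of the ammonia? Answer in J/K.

Heat absorbed by the substance: Q = mL = 442 × 1400 = 618800 J.
At constant T, ΔS = Q_rev/T = 618800 / 239.8 = 2580 J/K.

ΔS = 2580 J/K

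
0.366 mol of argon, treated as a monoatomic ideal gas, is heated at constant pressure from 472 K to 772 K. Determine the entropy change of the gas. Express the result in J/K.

At constant pressure, ΔS = nC_p ln(T₂/T₁) with C_p = 5R/2 = 20.79 J mol⁻¹ K⁻¹.
ΔS = 0.366 × 20.79 × ln(772/472) = 3.74 J/K.

ΔS = 3.74 J/K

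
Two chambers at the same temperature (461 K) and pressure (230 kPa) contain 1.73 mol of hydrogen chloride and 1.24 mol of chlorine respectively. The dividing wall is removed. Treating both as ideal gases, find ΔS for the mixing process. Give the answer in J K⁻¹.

Mole fractions: x_A = 1.73/2.97 = 0.582, x_B = 0.418.
ΔS_mix = −R(n_A ln x_A + n_B ln x_B) = −8.314 × (1.73 ln 0.582 + 1.24 ln 0.418) = 16.8 J/K.

ΔS_mix = 16.8 J/K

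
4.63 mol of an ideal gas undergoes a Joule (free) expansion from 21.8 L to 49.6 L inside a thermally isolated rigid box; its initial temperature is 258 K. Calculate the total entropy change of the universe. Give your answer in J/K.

ΔS_universe = 31.6 J/K

For an ideal gas in free expansion Q = 0 and W = 0, so T is unchanged.
Entropy is a state function; using a reversible isothermal path, ΔS_gas = nR ln(V₂/V₁) = 4.63 × 8.314 × ln(49.6/21.8) = 31.6 J/K.
The insulated surroundings exchange no heat, so ΔS_surr = 0 and ΔS_universe = ΔS_gas.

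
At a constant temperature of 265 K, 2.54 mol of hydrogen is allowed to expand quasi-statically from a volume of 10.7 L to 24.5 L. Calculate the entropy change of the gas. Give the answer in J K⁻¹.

ΔS_gas = 17.5 J/K

For an isothermal ideal gas ΔS_gas = nR ln(V₂/V₁) = 2.54 × 8.314 × ln(24.5/10.7) = 17.5 J/K.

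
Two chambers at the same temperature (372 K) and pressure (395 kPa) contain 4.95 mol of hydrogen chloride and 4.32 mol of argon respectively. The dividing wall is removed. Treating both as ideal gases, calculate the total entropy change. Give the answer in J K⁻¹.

Mole fractions: x_A = 4.95/9.27 = 0.534, x_B = 0.466.
ΔS_mix = −R(n_A ln x_A + n_B ln x_B) = −8.314 × (4.95 ln 0.534 + 4.32 ln 0.466) = 53.2 J/K.

ΔS_mix = 53.2 J/K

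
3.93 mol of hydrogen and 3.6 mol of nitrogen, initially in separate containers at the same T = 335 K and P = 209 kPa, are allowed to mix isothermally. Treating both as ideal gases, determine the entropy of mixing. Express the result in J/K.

Mole fractions: x_A = 3.93/7.53 = 0.522, x_B = 0.478.
ΔS_mix = −R(n_A ln x_A + n_B ln x_B) = −8.314 × (3.93 ln 0.522 + 3.6 ln 0.478) = 43.3 J/K.

ΔS_mix = 43.3 J/K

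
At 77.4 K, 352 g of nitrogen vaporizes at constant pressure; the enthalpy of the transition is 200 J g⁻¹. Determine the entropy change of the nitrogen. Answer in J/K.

Heat absorbed by the substance: Q = mL = 352 × 200 = 70400 J.
At constant T, ΔS = Q_rev/T = 70400 / 77.4 = 910 J/K.

ΔS = 910 J/K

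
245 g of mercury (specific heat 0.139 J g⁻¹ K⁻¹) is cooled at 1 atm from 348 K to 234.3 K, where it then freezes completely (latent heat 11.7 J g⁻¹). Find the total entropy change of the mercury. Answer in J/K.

Cooling step: ΔS₁ = m c ln(T_tr/T_i) = 245 × 0.139 × ln(234.3/348) = -13.47 J/K.
Phase change: ΔS₂ = −mL/T_tr = −245 × 11.7 / 234.3 = -12.23 J/K.
ΔS_total = (-13.47) + (-12.23) = -25.7 J/K.

ΔS = -25.7 J/K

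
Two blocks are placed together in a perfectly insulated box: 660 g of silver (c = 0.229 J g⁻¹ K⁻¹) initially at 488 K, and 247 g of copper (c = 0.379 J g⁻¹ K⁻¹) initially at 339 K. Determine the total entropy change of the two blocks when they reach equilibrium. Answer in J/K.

Energy balance: T_f = (m₁c₁T₁ + m₂c₂T₂)/(m₁c₁ + m₂c₂) = 431.01 K.
ΔS₁ = m₁c₁ ln(T_f/T₁) = 151.14 × ln(431.01/488) = -18.77 J/K.
ΔS₂ = m₂c₂ ln(T_f/T₂) = 93.613 × ln(431.01/339) = 22.48 J/K.
ΔS_total = -18.77 + 22.48 = 3.71 J/K.

ΔS_total = 3.71 J/K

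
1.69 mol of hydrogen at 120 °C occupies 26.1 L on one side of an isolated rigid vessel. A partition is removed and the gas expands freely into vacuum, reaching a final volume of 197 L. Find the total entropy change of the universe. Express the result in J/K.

ΔS_universe = 28.4 J/K

For an ideal gas in free expansion Q = 0 and W = 0, so T is unchanged.
Entropy is a state function; using a reversible isothermal path, ΔS_gas = nR ln(V₂/V₁) = 1.69 × 8.314 × ln(197/26.1) = 28.4 J/K.
The insulated surroundings exchange no heat, so ΔS_surr = 0 and ΔS_universe = ΔS_gas.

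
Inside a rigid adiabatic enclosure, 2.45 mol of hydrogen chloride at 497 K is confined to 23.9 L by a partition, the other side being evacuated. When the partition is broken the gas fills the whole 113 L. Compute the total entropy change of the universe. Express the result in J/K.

ΔS_universe = 31.6 J/K

For an ideal gas in free expansion Q = 0 and W = 0, so T is unchanged.
Entropy is a state function; using a reversible isothermal path, ΔS_gas = nR ln(V₂/V₁) = 2.45 × 8.314 × ln(113/23.9) = 31.6 J/K.
The insulated surroundings exchange no heat, so ΔS_surr = 0 and ΔS_universe = ΔS_gas.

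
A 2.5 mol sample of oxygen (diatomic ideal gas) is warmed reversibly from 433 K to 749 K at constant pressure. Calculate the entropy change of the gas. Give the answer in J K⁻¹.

At constant pressure, ΔS = nC_p ln(T₂/T₁) with C_p = 7R/2 = 29.1 J mol⁻¹ K⁻¹.
ΔS = 2.5 × 29.1 × ln(749/433) = 39.9 J/K.

ΔS = 39.9 J/K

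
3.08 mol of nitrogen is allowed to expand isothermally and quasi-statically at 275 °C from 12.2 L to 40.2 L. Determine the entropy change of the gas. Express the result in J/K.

ΔS_gas = 30.5 J/K

For an isothermal ideal gas ΔS_gas = nR ln(V₂/V₁) = 3.08 × 8.314 × ln(40.2/12.2) = 30.5 J/K.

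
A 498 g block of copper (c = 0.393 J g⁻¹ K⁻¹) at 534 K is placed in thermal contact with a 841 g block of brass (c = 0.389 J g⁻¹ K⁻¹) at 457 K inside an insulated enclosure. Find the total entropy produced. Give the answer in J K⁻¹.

Energy balance: T_f = (m₁c₁T₁ + m₂c₂T₂)/(m₁c₁ + m₂c₂) = 485.82 K.
ΔS₁ = m₁c₁ ln(T_f/T₁) = 195.714 × ln(485.82/534) = -18.51 J/K.
ΔS₂ = m₂c₂ ln(T_f/T₂) = 327.149 × ln(485.82/457) = 20.01 J/K.
ΔS_total = -18.51 + 20.01 = 1.5 J/K.

ΔS_total = 1.5 J/K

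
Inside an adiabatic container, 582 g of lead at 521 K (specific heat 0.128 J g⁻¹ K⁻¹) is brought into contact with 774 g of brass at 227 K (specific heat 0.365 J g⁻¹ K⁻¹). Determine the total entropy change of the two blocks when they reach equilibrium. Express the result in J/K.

Energy balance: T_f = (m₁c₁T₁ + m₂c₂T₂)/(m₁c₁ + m₂c₂) = 288.35 K.
ΔS₁ = m₁c₁ ln(T_f/T₁) = 74.496 × ln(288.35/521) = -44.07 J/K.
ΔS₂ = m₂c₂ ln(T_f/T₂) = 282.51 × ln(288.35/227) = 67.58 J/K.
ΔS_total = -44.07 + 67.58 = 23.5 J/K.

ΔS_total = 23.5 J/K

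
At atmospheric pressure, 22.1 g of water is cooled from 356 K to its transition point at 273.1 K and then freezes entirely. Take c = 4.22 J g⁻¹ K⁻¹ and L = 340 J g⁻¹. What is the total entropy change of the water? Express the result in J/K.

Cooling step: ΔS₁ = m c ln(T_tr/T_i) = 22.1 × 4.22 × ln(273.1/356) = -24.72 J/K.
Phase change: ΔS₂ = −mL/T_tr = −22.1 × 340 / 273.1 = -27.51 J/K.
ΔS_total = (-24.72) + (-27.51) = -52.2 J/K.

ΔS = -52.2 J/K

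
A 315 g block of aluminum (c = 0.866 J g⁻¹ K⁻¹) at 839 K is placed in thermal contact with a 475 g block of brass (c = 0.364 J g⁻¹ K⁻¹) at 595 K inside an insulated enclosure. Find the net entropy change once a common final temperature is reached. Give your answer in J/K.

ΔS_total = 6.06 J/K

Energy balance: T_f = (m₁c₁T₁ + m₂c₂T₂)/(m₁c₁ + m₂c₂) = 744.34 K.
ΔS₁ = m₁c₁ ln(T_f/T₁) = 272.79 × ln(744.34/839) = -32.66 J/K.
ΔS₂ = m₂c₂ ln(T_f/T₂) = 172.9 × ln(744.34/595) = 38.72 J/K.
ΔS_total = -32.66 + 38.72 = 6.06 J/K.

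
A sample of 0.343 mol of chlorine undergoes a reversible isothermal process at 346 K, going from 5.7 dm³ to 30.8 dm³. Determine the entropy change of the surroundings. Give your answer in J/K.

For an isothermal ideal gas ΔS_gas = nR ln(V₂/V₁) = 0.343 × 8.314 × ln(30.8/5.7) = 4.81 J/K.
The process is reversible, so ΔS_surr = −ΔS_gas = -4.81 J/K and ΔS_universe = 0.

ΔS_surr = -4.81 J/K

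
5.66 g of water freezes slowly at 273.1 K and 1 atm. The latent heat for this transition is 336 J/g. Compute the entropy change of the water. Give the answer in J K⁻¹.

Heat released by the substance: Q = −mL = −5.66 × 336 = −1901.76 J.
At constant T, ΔS = Q_rev/T = −1901.76 / 273.1 = -6.96 J/K.

ΔS = -6.96 J/K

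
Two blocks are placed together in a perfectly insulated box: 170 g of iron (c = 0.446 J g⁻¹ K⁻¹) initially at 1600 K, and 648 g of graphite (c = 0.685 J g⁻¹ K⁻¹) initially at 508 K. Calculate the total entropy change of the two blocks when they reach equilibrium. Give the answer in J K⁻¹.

Energy balance: T_f = (m₁c₁T₁ + m₂c₂T₂)/(m₁c₁ + m₂c₂) = 667.31 K.
ΔS₁ = m₁c₁ ln(T_f/T₁) = 75.82 × ln(667.31/1600) = -66.3 J/K.
ΔS₂ = m₂c₂ ln(T_f/T₂) = 443.88 × ln(667.31/508) = 121.1 J/K.
ΔS_total = -66.3 + 121.1 = 54.8 J/K.

ΔS_total = 54.8 J/K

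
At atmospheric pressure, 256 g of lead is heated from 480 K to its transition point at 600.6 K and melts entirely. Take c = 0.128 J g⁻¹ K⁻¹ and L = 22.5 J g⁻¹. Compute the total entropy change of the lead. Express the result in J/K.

ΔS = 16.9 J/K

Warming step: ΔS₁ = m c ln(T_tr/T_i) = 256 × 0.128 × ln(600.6/480) = 7.345 J/K.
Phase change: ΔS₂ = +mL/T_tr = 256 × 22.5 / 600.6 = 9.59 J/K.
ΔS_total = (7.345) + (9.59) = 16.9 J/K.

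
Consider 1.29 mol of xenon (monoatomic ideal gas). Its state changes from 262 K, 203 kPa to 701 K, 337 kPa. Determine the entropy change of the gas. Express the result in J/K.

ΔS = nC_p ln(T₂/T₁) − nR ln(P₂/P₁), with C_p = 5R/2 = 20.79 J mol⁻¹ K⁻¹ for a monoatomic ideal gas.
ΔS = 1.29 × [20.79 × ln(701/262) − 8.314 × ln(337/203)] = 21 J/K.

ΔS = 21 J/K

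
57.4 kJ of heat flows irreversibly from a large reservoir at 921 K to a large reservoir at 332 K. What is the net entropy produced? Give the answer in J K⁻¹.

ΔS_total = 111 J/K

ΔS_hot = −Q/T_H = −57400/921 = -62.32 J/K and ΔS_cold = +Q/T_C = 57400/332 = 172.9 J/K.
ΔS_total = -62.32 + 172.9 = 111 J/K, positive as the second law requires.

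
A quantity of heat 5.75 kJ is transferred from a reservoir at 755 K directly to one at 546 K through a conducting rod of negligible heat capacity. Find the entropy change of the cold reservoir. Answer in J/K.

The cold reservoir gains heat Q, so ΔS_cold = +Q/T_C = 5750/546 = 10.5 J/K.

ΔS_cold = 10.5 J/K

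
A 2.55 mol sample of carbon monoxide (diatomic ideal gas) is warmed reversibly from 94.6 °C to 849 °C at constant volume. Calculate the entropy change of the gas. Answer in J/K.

In kelvin: T₁ = 367.75 K, T₂ = 1122.15 K. At constant volume, ΔS = nC_V ln(T₂/T₁) with C_V = 5R/2 = 20.79 J mol⁻¹ K⁻¹.
ΔS = 2.55 × 20.79 × ln(1122.15/367.75) = 59.1 J/K.

ΔS = 59.1 J/K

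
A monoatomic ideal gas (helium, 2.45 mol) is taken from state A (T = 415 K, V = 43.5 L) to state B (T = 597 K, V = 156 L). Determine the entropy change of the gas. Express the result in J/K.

ΔS = 37.1 J/K

Entropy is a state function: ΔS = nC_V ln(T₂/T₁) + nR ln(V₂/V₁), with C_V = 3R/2 = 12.47 J mol⁻¹ K⁻¹ for a monoatomic ideal gas.
ΔS = 2.45 × [12.47 × ln(597/415) + 8.314 × ln(156/43.5)] = 37.1 J/K.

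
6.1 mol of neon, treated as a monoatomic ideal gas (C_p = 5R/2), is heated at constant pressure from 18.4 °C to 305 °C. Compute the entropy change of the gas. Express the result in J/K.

ΔS = 86.8 J/K

In kelvin: T₁ = 291.55 K, T₂ = 578.15 K. At constant pressure, ΔS = nC_p ln(T₂/T₁) with C_p = 5R/2 = 20.79 J mol⁻¹ K⁻¹.
ΔS = 6.1 × 20.79 × ln(578.15/291.55) = 86.8 J/K.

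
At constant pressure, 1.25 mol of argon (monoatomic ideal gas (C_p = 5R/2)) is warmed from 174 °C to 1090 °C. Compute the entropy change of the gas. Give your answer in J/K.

In kelvin: T₁ = 447.15 K, T₂ = 1363.15 K. At constant pressure, ΔS = nC_p ln(T₂/T₁) with C_p = 5R/2 = 20.79 J mol⁻¹ K⁻¹.
ΔS = 1.25 × 20.79 × ln(1363.15/447.15) = 29 J/K.

ΔS = 29 J/K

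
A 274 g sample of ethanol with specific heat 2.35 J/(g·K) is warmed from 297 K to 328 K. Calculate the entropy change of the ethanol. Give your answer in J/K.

ΔS = ∫dQ_rev/T = m c ln(T₂/T₁) = 274 × 2.35 × ln(328/297) = 63.9 J/K.

ΔS = 63.9 J/K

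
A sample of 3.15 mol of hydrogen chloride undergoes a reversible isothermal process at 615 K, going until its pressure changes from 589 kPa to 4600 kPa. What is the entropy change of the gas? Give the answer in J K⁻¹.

ΔS_gas = -53.8 J/K

For an isothermal ideal gas ΔS_gas = nR ln(P₁/P₂) = 3.15 × 8.314 × ln(589/4600) = -53.8 J/K.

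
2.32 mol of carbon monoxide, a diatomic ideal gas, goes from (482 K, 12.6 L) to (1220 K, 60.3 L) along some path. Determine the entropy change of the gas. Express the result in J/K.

Entropy is a state function: ΔS = nC_V ln(T₂/T₁) + nR ln(V₂/V₁), with C_V = 5R/2 = 20.79 J mol⁻¹ K⁻¹ for a diatomic ideal gas.
ΔS = 2.32 × [20.79 × ln(1220/482) + 8.314 × ln(60.3/12.6)] = 75 J/K.

ΔS = 75 J/K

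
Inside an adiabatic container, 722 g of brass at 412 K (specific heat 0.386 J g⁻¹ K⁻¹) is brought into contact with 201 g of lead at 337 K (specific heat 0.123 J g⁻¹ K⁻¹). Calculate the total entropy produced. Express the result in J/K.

ΔS_total = 0.434 J/K

Energy balance: T_f = (m₁c₁T₁ + m₂c₂T₂)/(m₁c₁ + m₂c₂) = 405.89 K.
ΔS₁ = m₁c₁ ln(T_f/T₁) = 278.692 × ln(405.89/412) = -4.1648 J/K.
ΔS₂ = m₂c₂ ln(T_f/T₂) = 24.723 × ln(405.89/337) = 4.5984 J/K.
ΔS_total = -4.1648 + 4.5984 = 0.434 J/K.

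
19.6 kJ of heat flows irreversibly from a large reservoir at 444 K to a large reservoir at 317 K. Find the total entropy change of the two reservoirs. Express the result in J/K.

ΔS_hot = −Q/T_H = −19600/444 = -44.14 J/K and ΔS_cold = +Q/T_C = 19600/317 = 61.83 J/K.
ΔS_total = -44.14 + 61.83 = 17.7 J/K, positive as the second law requires.

ΔS_total = 17.7 J/K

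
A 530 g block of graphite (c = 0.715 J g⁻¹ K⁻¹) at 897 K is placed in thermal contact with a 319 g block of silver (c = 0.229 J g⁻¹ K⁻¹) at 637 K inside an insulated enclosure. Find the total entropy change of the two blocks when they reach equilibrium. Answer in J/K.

Energy balance: T_f = (m₁c₁T₁ + m₂c₂T₂)/(m₁c₁ + m₂c₂) = 854.98 K.
ΔS₁ = m₁c₁ ln(T_f/T₁) = 378.95 × ln(854.98/897) = -18.18 J/K.
ΔS₂ = m₂c₂ ln(T_f/T₂) = 73.051 × ln(854.98/637) = 21.5 J/K.
ΔS_total = -18.18 + 21.5 = 3.32 J/K.

ΔS_total = 3.32 J/K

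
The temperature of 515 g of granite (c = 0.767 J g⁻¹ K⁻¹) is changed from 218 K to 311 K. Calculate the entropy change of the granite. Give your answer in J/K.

ΔS = 140 J/K

ΔS = ∫dQ_rev/T = m c ln(T₂/T₁) = 515 × 0.767 × ln(311/218) = 140 J/K.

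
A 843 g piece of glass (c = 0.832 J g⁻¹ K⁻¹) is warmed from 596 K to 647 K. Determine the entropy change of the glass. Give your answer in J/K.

ΔS = ∫dQ_rev/T = m c ln(T₂/T₁) = 843 × 0.832 × ln(647/596) = 57.6 J/K.

ΔS = 57.6 J/K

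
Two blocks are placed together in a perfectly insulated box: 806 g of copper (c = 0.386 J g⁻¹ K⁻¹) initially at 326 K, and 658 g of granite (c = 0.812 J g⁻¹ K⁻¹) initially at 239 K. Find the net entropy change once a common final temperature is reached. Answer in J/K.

ΔS_total = 9.7 J/K

Energy balance: T_f = (m₁c₁T₁ + m₂c₂T₂)/(m₁c₁ + m₂c₂) = 271.02 K.
ΔS₁ = m₁c₁ ln(T_f/T₁) = 311.116 × ln(271.02/326) = -57.47 J/K.
ΔS₂ = m₂c₂ ln(T_f/T₂) = 534.296 × ln(271.02/239) = 67.17 J/K.
ΔS_total = -57.47 + 67.17 = 9.7 J/K.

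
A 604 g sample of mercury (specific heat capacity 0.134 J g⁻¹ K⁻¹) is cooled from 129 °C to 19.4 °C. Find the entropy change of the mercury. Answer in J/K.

In kelvin: T₁ = 402.15 K, T₂ = 292.55 K. ΔS = ∫dQ_rev/T = m c ln(T₂/T₁) = 604 × 0.134 × ln(292.55/402.15) = -25.8 J/K.

ΔS = -25.8 J/K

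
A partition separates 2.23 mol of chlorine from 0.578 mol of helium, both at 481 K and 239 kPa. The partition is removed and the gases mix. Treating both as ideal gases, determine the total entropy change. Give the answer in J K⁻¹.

ΔS_mix = 11.9 J/K

Mole fractions: x_A = 2.23/2.81 = 0.794, x_B = 0.206.
ΔS_mix = −R(n_A ln x_A + n_B ln x_B) = −8.314 × (2.23 ln 0.794 + 0.578 ln 0.206) = 11.9 J/K.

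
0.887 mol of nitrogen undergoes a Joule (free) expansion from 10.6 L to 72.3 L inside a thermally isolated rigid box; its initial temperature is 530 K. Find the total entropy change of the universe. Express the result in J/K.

For an ideal gas in free expansion Q = 0 and W = 0, so T is unchanged.
Entropy is a state function; using a reversible isothermal path, ΔS_gas = nR ln(V₂/V₁) = 0.887 × 8.314 × ln(72.3/10.6) = 14.2 J/K.
The insulated surroundings exchange no heat, so ΔS_surr = 0 and ΔS_universe = ΔS_gas.

ΔS_universe = 14.2 J/K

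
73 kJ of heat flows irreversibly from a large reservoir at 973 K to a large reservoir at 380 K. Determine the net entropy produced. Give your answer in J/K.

ΔS_total = 117 J/K

ΔS_hot = −Q/T_H = −73000/973 = -75.03 J/K and ΔS_cold = +Q/T_C = 73000/380 = 192.1 J/K.
ΔS_total = -75.03 + 192.1 = 117 J/K, positive as the second law requires.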